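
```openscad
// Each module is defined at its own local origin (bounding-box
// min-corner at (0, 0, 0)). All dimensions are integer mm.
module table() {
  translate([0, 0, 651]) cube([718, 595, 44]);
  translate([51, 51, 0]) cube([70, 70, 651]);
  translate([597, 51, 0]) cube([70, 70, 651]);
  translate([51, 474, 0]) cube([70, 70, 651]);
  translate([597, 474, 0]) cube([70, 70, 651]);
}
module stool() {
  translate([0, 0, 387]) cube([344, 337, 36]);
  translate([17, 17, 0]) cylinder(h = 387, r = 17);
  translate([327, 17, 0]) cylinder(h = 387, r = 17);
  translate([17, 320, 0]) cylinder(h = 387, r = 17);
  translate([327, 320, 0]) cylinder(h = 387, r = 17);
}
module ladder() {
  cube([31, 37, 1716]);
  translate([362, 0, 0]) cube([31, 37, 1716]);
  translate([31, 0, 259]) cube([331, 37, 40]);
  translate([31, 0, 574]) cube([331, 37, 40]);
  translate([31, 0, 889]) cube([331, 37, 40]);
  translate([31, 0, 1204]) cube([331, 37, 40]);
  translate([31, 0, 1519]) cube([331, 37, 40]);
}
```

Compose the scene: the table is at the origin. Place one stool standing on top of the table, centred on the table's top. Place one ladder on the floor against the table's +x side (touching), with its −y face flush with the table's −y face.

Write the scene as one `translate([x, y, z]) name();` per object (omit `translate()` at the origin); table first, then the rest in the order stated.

table();
translate([187, 129, 695]) stool();
translate([718, 0, 0]) ladder();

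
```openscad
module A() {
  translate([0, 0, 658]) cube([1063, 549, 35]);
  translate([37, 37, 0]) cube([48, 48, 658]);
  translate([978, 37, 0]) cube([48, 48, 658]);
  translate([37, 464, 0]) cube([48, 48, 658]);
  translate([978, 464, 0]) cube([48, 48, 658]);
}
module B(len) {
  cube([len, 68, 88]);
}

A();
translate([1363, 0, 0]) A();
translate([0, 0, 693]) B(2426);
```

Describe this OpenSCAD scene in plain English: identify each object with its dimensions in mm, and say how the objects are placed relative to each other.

A is a table with a 1063×549 mm rectangular top, 35 mm thick, top surface at z = 693 mm, supported by four 48×48 mm square legs, each inset 37 mm from the nearest pair of top edges, running from the floor.

B is a rectangular beam 2426 mm long (x), 68 mm deep (y), 88 mm thick (z).

The beam spans the tops of two tables placed 300 mm apart, resting at z = 693 mm.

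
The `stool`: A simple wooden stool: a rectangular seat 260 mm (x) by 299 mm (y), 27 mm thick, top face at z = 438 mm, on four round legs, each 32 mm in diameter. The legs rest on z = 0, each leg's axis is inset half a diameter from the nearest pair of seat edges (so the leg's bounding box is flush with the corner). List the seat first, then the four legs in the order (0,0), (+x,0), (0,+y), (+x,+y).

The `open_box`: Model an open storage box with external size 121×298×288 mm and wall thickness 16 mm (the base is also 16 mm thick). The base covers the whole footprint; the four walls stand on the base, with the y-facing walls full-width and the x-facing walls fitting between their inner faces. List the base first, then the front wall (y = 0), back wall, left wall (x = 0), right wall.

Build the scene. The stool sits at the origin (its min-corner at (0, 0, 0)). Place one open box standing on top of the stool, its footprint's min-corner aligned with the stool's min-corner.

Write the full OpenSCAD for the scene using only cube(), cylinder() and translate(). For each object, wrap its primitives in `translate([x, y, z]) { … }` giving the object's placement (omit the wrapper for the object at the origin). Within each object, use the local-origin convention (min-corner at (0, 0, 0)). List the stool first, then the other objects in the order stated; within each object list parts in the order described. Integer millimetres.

translate([0, 0, 411]) cube([260, 299, 27]);
translate([16, 16, 0]) cylinder(h = 411, r = 16);
translate([244, 16, 0]) cylinder(h = 411, r = 16);
translate([16, 283, 0]) cylinder(h = 411, r = 16);
translate([244, 283, 0]) cylinder(h = 411, r = 16);
translate([0, 0, 438]) {
  cube([121, 298, 16]);
  translate([0, 0, 16]) cube([121, 16, 272]);
  translate([0, 282, 16]) cube([121, 16, 272]);
  translate([0, 16, 16]) cube([16, 266, 272]);
  translate([105, 16, 16]) cube([16, 266, 272]);
}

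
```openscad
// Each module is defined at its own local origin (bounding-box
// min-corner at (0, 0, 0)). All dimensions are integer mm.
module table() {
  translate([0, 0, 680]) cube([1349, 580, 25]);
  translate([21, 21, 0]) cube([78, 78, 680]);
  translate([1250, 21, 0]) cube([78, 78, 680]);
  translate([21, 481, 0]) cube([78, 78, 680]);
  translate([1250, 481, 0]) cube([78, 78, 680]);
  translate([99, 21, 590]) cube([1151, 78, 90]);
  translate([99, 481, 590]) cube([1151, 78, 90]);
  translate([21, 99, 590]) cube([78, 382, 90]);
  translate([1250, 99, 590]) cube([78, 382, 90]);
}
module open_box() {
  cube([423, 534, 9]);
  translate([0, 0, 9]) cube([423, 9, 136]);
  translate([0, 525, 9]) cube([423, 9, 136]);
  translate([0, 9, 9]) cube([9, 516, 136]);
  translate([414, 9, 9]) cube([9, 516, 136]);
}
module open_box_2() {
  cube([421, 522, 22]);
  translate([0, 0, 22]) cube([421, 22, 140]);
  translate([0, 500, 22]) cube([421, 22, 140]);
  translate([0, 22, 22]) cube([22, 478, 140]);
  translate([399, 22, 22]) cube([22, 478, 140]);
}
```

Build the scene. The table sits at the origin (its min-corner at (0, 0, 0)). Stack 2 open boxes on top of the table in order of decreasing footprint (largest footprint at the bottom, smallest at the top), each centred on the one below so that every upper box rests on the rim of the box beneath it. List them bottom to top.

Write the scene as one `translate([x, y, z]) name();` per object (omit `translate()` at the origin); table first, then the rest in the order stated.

table();
translate([463, 23, 705]) open_box();
translate([464, 29, 850]) open_box_2();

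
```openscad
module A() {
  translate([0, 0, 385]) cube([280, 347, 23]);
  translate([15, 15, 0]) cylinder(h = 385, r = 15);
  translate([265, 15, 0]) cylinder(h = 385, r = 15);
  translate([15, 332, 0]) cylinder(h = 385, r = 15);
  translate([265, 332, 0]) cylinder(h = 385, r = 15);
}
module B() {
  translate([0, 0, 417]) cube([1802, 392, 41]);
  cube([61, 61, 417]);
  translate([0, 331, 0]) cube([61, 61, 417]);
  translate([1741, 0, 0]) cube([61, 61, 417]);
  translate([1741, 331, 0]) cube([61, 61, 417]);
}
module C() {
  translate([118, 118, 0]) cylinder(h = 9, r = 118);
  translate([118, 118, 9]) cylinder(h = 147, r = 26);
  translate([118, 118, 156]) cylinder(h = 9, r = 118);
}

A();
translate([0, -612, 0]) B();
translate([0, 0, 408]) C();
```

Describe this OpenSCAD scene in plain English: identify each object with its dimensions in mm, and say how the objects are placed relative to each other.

A is a four-legged stool. The seat is 280×347 mm, 23 mm thick, top at z = 408 mm. It stands on four round legs, each 30 mm in diameter, from z = 0 to the seat underside, each leg's axis is inset half a diameter from the nearest pair of seat edges (so the leg's bounding box is flush with the corner).

B is a bench: a 1802×392 mm seat slab, 41 mm thick, top at z = 458 mm, on four 61×61 mm square legs flush with the seat corners and standing on z = 0.

C is a spool: two coaxial disc flanges of radius 118 mm and thickness 9 mm, joined by a core cylinder of radius 26 mm and height 147 mm. The lower flange rests on z = 0 and the three cylinders share a vertical axis.

The bench is on the floor beside the stool on its −y side. The spool is on top of the stool.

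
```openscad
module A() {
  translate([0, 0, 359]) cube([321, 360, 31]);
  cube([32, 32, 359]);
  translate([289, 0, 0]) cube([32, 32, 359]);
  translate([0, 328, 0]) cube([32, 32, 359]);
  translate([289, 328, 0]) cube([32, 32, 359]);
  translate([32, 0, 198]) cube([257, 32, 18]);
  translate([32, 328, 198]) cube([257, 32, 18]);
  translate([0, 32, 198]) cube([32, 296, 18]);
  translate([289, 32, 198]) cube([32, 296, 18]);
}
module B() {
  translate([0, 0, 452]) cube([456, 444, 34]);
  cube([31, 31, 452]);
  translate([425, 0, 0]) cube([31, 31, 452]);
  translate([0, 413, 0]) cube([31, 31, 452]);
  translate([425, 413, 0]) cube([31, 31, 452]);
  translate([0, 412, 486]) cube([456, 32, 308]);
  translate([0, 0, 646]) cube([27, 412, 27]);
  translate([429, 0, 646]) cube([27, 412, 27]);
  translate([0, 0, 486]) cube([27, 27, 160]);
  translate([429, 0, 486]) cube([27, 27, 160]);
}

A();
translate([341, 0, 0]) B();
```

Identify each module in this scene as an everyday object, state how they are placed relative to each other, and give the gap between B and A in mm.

The chair's nearest face is 20 mm from the stool's +x face.

A is a stool. B is a chair. The chair is on the floor beside the stool on its +x side. The gap between the chair and the stool is 20 mm.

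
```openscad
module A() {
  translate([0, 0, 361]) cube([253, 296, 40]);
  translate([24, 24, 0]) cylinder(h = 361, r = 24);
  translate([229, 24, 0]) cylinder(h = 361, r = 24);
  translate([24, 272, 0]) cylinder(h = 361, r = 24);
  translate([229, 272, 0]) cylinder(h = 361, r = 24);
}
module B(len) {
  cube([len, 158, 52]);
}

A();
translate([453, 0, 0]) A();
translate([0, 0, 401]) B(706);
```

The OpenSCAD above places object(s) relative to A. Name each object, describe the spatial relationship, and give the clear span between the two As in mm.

A is a stool. B is a beam. A beam spans the tops of two stools. The clear span between the two stools is 200 mm.

Second stool starts at x = 453; first ends at x = 253; clear span = 453 − 253 = 200 mm.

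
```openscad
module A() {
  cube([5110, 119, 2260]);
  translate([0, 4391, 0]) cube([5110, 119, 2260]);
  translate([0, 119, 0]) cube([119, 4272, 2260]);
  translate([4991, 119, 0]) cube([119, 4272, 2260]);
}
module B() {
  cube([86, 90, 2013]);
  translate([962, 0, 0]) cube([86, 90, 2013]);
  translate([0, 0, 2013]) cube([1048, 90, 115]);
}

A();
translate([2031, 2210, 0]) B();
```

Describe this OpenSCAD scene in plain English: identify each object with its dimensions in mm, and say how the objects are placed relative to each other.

A is the wall frame of a small rectangular building: four walls, each 2260 mm tall and 119 mm thick, enclosing a footprint 5110 mm (x) by 4510 mm (y) outside-to-outside, with no floor or roof. The front and back walls (the −y and +y sides) span the full width; the two side walls fit between them.

B is a rectangular door frame: two vertical jambs of 86×90 mm section, 2013 mm tall, with a clear opening 876 mm wide between their inner faces. A header 115 mm tall and 90 mm deep lies on top of the jambs and spans the full outside width.

The door frame sits inside the house frame, centred.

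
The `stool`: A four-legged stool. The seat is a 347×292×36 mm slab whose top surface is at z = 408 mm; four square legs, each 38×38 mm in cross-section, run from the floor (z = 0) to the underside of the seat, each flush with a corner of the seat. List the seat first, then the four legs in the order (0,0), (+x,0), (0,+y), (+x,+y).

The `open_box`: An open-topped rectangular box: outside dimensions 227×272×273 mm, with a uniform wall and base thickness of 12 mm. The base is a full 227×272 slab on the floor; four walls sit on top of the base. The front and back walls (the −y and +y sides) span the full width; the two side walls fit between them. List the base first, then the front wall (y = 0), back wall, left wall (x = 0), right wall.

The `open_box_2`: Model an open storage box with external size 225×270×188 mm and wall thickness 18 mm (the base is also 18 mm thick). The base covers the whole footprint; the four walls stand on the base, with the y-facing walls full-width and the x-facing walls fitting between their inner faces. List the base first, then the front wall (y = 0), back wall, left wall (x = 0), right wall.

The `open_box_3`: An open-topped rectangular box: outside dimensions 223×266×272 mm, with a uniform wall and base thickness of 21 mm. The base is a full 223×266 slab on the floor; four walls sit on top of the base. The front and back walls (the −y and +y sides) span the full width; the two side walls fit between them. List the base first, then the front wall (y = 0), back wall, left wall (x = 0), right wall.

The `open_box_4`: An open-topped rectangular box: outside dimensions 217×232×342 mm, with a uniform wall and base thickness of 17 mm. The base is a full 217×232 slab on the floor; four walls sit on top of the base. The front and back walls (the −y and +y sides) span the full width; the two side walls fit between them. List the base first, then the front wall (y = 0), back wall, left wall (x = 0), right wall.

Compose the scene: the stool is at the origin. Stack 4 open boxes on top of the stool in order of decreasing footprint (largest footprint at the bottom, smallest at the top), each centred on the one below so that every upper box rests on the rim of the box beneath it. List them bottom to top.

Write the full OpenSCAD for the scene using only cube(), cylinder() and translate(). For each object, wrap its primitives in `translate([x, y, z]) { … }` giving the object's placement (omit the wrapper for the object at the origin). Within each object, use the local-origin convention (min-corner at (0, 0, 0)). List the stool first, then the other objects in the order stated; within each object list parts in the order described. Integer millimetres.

translate([0, 0, 372]) cube([347, 292, 36]);
cube([38, 38, 372]);
translate([309, 0, 0]) cube([38, 38, 372]);
translate([0, 254, 0]) cube([38, 38, 372]);
translate([309, 254, 0]) cube([38, 38, 372]);
translate([60, 10, 408]) {
  cube([227, 272, 12]);
  translate([0, 0, 12]) cube([227, 12, 261]);
  translate([0, 260, 12]) cube([227, 12, 261]);
  translate([0, 12, 12]) cube([12, 248, 261]);
  translate([215, 12, 12]) cube([12, 248, 261]);
}
translate([61, 11, 681]) {
  cube([225, 270, 18]);
  translate([0, 0, 18]) cube([225, 18, 170]);
  translate([0, 252, 18]) cube([225, 18, 170]);
  translate([0, 18, 18]) cube([18, 234, 170]);
  translate([207, 18, 18]) cube([18, 234, 170]);
}
translate([62, 13, 869]) {
  cube([223, 266, 21]);
  translate([0, 0, 21]) cube([223, 21, 251]);
  translate([0, 245, 21]) cube([223, 21, 251]);
  translate([0, 21, 21]) cube([21, 224, 251]);
  translate([202, 21, 21]) cube([21, 224, 251]);
}
translate([65, 30, 1141]) {
  cube([217, 232, 17]);
  translate([0, 0, 17]) cube([217, 17, 325]);
  translate([0, 215, 17]) cube([217, 17, 325]);
  translate([0, 17, 17]) cube([17, 198, 325]);
  translate([200, 17, 17]) cube([17, 198, 325]);
}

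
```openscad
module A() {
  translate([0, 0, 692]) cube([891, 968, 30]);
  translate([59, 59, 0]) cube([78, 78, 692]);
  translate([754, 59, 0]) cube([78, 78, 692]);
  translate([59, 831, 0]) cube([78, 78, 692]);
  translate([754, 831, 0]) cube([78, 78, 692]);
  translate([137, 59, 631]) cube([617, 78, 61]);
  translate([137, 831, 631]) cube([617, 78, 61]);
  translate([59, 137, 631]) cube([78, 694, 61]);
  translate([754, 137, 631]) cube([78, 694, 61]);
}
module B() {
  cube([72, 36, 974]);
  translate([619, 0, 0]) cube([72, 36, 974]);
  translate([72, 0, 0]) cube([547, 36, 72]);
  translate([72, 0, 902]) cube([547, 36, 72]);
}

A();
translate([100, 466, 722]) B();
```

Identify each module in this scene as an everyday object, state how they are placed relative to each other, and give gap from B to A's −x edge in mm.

A is a table. B is a picture frame. The picture frame is on top of the table, centred. The gap from the picture frame to the table's −x edge is 100 mm.

The picture frame's min-x is at 100; the table's min-x is 0; gap = 100 mm.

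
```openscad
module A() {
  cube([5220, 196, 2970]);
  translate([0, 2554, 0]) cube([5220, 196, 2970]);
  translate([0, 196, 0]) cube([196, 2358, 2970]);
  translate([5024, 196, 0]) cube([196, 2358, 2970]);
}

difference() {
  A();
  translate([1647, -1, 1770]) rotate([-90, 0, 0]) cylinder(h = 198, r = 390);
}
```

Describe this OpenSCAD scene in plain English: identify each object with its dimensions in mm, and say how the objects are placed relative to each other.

A is the wall frame of a small rectangular building: four walls, each 2970 mm tall and 196 mm thick, enclosing a footprint 5220 mm (x) by 2750 mm (y) outside-to-outside, with no floor or roof. The front and back walls (the −y and +y sides) span the full width; the two side walls fit between them.

The house frame has a circular hole of radius 390 mm through its front wall, centred at (x = 1647, z = 1770).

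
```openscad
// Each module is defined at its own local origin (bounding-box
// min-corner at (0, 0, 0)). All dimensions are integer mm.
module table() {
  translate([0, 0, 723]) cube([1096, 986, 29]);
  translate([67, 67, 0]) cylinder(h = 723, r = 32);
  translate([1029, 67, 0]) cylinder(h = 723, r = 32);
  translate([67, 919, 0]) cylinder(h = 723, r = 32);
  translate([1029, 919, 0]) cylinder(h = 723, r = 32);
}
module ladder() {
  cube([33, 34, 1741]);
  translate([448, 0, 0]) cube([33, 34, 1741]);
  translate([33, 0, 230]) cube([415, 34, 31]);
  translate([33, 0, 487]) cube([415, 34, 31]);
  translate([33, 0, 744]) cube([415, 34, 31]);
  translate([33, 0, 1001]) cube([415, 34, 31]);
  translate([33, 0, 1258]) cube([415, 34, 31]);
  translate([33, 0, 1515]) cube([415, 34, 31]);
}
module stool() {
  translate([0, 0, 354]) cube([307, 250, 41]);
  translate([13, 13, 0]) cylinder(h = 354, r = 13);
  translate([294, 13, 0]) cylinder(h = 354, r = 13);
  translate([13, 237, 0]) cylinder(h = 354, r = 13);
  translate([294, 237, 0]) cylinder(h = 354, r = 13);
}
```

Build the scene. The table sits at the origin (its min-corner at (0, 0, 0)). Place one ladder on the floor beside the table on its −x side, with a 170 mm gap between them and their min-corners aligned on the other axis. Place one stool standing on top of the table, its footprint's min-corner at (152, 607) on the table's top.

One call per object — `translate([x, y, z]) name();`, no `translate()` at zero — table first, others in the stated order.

table();
translate([-651, 0, 0]) ladder();
translate([152, 607, 752]) stool();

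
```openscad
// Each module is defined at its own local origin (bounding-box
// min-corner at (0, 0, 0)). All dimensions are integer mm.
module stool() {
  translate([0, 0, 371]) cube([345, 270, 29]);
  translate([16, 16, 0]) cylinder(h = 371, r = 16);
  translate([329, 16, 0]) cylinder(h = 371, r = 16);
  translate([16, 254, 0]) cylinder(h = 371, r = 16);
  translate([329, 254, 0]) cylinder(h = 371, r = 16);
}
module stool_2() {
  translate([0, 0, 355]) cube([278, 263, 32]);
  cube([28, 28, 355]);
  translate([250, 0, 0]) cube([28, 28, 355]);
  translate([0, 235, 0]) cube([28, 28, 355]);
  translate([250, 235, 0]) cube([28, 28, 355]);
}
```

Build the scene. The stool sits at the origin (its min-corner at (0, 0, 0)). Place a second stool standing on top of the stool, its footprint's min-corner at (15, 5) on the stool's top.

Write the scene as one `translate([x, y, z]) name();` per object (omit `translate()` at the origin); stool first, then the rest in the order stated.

stool();
translate([15, 5, 400]) stool_2();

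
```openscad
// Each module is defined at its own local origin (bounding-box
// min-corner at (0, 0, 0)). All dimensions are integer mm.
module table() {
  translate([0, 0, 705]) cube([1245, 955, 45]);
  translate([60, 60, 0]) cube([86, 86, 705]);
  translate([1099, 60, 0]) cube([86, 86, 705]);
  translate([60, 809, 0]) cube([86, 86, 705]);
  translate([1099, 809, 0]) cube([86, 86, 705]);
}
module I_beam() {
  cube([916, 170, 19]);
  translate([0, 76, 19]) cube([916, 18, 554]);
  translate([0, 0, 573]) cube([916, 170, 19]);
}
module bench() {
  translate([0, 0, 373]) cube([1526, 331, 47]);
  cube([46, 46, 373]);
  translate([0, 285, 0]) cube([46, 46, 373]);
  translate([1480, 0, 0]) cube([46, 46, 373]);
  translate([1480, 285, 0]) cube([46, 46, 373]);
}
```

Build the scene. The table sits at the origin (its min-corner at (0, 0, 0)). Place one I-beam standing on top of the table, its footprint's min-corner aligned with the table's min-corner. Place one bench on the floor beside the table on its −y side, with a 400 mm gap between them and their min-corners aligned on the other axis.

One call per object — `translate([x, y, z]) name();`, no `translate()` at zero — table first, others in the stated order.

table();
translate([0, 0, 750]) I_beam();
translate([0, -731, 0]) bench();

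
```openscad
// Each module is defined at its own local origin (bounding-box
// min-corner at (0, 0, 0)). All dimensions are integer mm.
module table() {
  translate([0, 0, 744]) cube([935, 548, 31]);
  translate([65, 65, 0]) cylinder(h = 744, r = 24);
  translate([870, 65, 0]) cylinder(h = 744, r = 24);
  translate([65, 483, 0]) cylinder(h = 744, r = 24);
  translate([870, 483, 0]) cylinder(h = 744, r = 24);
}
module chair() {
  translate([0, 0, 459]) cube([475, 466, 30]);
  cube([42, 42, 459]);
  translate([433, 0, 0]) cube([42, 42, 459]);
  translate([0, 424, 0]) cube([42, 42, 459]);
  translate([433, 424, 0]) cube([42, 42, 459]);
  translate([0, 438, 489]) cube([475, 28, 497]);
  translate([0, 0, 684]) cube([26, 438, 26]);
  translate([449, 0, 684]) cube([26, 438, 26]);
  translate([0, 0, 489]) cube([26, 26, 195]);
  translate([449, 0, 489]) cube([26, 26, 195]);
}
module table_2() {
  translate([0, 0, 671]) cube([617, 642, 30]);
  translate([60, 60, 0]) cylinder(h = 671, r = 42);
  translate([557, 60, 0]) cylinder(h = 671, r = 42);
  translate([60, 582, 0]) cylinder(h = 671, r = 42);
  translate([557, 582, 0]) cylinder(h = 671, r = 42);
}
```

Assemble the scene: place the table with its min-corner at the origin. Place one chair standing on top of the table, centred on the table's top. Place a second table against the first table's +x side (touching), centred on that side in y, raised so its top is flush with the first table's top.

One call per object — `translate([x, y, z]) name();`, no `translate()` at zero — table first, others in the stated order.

table();
translate([230, 41, 775]) chair();
translate([935, -47, 74]) table_2();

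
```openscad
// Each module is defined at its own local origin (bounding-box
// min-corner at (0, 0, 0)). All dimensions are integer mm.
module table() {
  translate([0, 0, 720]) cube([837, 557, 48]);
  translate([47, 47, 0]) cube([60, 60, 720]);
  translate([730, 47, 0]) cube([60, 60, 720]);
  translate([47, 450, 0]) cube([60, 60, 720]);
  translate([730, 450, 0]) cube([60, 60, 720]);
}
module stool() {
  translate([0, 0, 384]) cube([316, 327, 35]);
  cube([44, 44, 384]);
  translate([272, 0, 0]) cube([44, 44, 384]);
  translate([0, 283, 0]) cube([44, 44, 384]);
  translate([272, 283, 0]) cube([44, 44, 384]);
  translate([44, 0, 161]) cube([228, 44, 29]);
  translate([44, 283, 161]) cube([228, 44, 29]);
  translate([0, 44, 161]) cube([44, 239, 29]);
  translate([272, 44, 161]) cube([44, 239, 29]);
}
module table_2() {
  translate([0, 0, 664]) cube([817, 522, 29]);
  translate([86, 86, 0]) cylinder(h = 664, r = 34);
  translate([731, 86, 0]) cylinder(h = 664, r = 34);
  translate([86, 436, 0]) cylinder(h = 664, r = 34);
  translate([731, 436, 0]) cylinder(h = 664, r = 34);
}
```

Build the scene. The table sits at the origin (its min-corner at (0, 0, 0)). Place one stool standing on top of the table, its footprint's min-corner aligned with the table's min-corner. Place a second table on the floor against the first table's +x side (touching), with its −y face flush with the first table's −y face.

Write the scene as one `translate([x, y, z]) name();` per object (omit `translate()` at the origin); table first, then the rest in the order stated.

table();
translate([0, 0, 768]) stool();
translate([837, 0, 0]) table_2();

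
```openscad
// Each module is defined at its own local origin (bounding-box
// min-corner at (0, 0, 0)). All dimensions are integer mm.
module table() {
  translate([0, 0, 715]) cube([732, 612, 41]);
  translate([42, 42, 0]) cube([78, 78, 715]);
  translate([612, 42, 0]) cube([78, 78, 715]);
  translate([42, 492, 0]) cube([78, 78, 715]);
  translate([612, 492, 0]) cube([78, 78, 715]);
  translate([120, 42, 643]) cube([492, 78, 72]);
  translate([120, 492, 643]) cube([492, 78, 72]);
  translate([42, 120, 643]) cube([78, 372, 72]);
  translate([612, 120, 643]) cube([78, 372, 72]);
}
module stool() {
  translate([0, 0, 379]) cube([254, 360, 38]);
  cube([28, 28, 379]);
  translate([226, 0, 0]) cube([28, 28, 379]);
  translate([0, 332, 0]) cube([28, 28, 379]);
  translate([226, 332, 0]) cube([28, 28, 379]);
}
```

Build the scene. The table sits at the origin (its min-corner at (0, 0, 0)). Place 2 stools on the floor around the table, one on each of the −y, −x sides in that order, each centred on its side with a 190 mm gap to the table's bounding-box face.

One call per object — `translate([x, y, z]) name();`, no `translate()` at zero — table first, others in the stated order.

table();
translate([239, -550, 0]) stool();
translate([-444, 126, 0]) stool();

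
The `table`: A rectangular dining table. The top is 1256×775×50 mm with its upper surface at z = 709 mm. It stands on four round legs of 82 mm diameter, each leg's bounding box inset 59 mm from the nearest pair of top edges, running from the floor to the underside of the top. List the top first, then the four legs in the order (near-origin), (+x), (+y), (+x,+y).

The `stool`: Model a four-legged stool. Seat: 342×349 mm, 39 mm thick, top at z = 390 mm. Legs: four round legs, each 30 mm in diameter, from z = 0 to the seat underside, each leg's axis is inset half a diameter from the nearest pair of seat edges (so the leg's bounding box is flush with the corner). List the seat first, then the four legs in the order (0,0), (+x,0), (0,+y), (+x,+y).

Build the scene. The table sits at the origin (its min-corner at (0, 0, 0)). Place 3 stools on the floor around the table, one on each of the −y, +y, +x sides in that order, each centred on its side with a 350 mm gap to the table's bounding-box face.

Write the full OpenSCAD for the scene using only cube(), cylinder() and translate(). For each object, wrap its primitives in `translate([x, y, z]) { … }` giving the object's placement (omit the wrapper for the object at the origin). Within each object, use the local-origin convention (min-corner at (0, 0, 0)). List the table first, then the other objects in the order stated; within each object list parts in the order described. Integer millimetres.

translate([0, 0, 659]) cube([1256, 775, 50]);
translate([100, 100, 0]) cylinder(h = 659, r = 41);
translate([1156, 100, 0]) cylinder(h = 659, r = 41);
translate([100, 675, 0]) cylinder(h = 659, r = 41);
translate([1156, 675, 0]) cylinder(h = 659, r = 41);
translate([457, -699, 0]) {
  translate([0, 0, 351]) cube([342, 349, 39]);
  translate([15, 15, 0]) cylinder(h = 351, r = 15);
  translate([327, 15, 0]) cylinder(h = 351, r = 15);
  translate([15, 334, 0]) cylinder(h = 351, r = 15);
  translate([327, 334, 0]) cylinder(h = 351, r = 15);
}
translate([457, 1125, 0]) {
  translate([0, 0, 351]) cube([342, 349, 39]);
  translate([15, 15, 0]) cylinder(h = 351, r = 15);
  translate([327, 15, 0]) cylinder(h = 351, r = 15);
  translate([15, 334, 0]) cylinder(h = 351, r = 15);
  translate([327, 334, 0]) cylinder(h = 351, r = 15);
}
translate([1606, 213, 0]) {
  translate([0, 0, 351]) cube([342, 349, 39]);
  translate([15, 15, 0]) cylinder(h = 351, r = 15);
  translate([327, 15, 0]) cylinder(h = 351, r = 15);
  translate([15, 334, 0]) cylinder(h = 351, r = 15);
  translate([327, 334, 0]) cylinder(h = 351, r = 15);
}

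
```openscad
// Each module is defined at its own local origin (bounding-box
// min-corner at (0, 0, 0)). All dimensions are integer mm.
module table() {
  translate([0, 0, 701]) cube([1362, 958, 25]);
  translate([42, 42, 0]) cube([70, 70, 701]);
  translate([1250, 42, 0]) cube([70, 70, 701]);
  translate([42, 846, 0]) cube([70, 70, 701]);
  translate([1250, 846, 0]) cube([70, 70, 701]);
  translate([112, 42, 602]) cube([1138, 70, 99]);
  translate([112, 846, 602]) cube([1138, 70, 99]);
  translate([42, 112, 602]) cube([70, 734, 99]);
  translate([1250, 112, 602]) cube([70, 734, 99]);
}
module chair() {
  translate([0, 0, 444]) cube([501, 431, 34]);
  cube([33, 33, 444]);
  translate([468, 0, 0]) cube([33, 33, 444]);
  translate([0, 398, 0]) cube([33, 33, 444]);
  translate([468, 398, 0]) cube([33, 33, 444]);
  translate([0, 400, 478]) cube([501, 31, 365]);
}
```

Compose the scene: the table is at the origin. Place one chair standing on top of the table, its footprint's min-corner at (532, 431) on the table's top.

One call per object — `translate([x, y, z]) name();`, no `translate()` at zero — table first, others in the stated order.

table();
translate([532, 431, 726]) chair();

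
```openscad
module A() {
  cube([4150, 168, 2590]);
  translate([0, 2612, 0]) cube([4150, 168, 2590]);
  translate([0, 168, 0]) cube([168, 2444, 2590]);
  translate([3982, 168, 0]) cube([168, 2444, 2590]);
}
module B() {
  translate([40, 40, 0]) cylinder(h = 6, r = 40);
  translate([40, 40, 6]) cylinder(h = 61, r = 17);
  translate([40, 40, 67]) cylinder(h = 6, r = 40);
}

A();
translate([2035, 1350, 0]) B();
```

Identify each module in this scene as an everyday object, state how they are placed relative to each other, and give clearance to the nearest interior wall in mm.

Clearances: x = 1867, y = 1182; minimum 1182 mm.

A is a house frame. B is a spool. The spool sits inside the house frame, centred. The clearance to the nearest interior wall is 1182 mm.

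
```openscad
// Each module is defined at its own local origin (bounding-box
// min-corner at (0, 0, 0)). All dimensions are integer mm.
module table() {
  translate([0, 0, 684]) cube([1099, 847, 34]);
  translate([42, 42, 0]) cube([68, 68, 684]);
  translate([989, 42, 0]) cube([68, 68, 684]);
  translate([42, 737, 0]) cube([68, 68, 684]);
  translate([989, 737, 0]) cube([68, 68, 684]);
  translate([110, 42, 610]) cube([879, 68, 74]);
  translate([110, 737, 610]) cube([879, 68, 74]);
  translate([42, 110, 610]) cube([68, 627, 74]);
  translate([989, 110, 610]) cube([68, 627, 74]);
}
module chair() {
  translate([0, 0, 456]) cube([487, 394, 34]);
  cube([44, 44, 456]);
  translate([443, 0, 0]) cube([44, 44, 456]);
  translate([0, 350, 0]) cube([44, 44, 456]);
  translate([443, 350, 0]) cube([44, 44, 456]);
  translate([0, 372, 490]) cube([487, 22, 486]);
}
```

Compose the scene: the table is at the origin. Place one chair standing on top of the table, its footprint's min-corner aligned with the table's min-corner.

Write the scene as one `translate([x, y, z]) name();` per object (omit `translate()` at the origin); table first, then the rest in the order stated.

table();
translate([0, 0, 718]) chair();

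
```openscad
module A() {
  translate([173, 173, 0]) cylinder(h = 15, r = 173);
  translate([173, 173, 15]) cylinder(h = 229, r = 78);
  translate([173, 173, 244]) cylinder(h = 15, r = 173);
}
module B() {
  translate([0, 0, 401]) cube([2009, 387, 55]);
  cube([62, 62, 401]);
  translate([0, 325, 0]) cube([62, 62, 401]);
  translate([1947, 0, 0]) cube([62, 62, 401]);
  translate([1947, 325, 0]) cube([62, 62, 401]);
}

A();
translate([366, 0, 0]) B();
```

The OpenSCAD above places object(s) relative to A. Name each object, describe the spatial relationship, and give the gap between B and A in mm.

The bench's nearest face is 20 mm from the spool's +x face.

A is a spool. B is a bench. The bench is on the floor beside the spool on its +x side. The gap between the bench and the spool is 20 mm.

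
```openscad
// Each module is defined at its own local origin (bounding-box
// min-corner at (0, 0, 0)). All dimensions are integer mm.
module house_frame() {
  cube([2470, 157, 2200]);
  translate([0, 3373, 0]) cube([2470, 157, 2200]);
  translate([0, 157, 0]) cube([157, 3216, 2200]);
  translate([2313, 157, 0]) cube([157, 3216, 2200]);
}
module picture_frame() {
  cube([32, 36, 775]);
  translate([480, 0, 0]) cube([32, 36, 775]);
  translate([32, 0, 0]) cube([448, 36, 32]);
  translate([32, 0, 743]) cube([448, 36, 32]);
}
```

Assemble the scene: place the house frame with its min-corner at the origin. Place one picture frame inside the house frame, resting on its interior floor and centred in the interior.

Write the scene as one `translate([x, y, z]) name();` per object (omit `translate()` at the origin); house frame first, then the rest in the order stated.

house_frame();
translate([979, 1747, 0]) picture_frame();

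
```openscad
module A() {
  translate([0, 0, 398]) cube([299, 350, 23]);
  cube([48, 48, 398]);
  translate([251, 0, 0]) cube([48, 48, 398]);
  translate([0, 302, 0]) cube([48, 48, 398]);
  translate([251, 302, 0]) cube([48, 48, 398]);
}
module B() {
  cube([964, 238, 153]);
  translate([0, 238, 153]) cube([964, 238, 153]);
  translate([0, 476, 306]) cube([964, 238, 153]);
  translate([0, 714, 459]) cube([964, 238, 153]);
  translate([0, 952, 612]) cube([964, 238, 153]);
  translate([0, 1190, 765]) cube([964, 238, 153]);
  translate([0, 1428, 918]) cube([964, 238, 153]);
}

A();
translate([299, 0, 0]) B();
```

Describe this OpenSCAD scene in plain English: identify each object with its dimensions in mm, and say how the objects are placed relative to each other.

A is a simple wooden stool: a rectangular seat 299 mm (x) by 350 mm (y), 23 mm thick, top face at z = 421 mm, on four square legs, each 48×48 mm in cross-section. The legs rest on z = 0, each flush with a corner of the seat.

B is a straight staircase of 7 solid steps. Each step is 964 mm wide (x), 238 mm deep (y, the going) and 153 mm tall (the rise). The first step rests on the floor; each subsequent step sits one going further in +y and one rise higher in +z, directly behind and above the previous step with no overlap.

The staircase is against the stool's +x side, with their −y faces flush.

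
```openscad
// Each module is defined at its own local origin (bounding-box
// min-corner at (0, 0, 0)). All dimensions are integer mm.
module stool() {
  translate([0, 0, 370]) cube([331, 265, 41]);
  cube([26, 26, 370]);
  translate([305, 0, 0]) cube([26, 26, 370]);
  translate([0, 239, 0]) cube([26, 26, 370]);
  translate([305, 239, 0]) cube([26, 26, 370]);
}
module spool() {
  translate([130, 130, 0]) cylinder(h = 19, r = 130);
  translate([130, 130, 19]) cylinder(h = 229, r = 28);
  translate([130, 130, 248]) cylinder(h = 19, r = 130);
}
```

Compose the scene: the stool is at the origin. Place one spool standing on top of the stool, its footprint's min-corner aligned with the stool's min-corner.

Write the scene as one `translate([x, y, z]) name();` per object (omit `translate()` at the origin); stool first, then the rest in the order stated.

stool();
translate([0, 0, 411]) spool();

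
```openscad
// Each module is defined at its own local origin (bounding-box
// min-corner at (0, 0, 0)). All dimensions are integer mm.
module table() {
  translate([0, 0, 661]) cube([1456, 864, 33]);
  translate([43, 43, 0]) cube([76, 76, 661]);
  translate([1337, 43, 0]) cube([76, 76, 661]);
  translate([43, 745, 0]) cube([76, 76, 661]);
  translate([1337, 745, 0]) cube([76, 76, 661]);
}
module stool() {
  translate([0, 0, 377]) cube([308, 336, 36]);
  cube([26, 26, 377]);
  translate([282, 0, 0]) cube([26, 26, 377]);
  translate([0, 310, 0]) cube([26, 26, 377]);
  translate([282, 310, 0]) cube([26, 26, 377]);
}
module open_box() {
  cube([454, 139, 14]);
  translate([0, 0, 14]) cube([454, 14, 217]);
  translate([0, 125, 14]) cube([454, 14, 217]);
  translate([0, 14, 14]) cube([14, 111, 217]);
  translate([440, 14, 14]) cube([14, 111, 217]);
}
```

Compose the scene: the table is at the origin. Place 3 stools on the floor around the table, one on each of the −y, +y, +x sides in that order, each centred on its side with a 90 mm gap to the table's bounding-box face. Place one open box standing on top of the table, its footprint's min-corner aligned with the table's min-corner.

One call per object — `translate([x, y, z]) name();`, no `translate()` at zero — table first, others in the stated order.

table();
translate([574, -426, 0]) stool();
translate([574, 954, 0]) stool();
translate([1546, 264, 0]) stool();
translate([0, 0, 694]) open_box();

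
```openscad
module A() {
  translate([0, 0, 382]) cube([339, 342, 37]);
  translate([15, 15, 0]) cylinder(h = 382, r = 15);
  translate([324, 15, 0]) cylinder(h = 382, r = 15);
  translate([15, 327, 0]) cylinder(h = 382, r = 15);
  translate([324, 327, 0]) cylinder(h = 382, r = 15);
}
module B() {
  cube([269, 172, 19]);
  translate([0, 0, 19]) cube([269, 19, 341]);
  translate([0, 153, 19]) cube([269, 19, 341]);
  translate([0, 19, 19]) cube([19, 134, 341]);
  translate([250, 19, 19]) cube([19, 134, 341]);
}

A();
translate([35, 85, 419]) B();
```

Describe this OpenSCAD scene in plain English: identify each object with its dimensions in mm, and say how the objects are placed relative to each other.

A is a four-legged stool. The seat is a 339×342×37 mm slab whose top surface is at z = 419 mm; four round legs, each 30 mm in diameter, run from the floor (z = 0) to the underside of the seat, each leg's axis is inset half a diameter from the nearest pair of seat edges (so the leg's bounding box is flush with the corner).

B is an open storage box with external size 269×172×360 mm and wall thickness 19 mm (the base is also 19 mm thick). The base covers the whole footprint; the four walls stand on the base, with the y-facing walls full-width and the x-facing walls fitting between their inner faces.

The open box is on top of the stool, centred.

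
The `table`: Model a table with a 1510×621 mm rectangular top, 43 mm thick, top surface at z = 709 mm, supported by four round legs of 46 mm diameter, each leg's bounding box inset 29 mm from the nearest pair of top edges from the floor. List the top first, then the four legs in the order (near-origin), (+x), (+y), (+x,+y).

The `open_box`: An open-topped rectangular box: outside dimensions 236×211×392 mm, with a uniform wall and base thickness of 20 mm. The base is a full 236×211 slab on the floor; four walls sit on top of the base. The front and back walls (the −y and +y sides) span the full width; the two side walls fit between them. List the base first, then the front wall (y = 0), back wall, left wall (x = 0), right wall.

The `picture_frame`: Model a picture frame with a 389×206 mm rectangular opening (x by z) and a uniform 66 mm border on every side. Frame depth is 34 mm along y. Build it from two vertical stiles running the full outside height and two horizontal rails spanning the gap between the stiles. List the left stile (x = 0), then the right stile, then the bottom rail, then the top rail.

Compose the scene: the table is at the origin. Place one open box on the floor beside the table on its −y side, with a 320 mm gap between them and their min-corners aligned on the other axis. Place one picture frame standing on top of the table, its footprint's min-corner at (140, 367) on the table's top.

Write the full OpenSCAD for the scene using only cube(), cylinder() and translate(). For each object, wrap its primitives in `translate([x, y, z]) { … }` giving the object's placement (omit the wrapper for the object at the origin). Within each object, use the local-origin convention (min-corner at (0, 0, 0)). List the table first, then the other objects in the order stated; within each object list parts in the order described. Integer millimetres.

translate([0, 0, 666]) cube([1510, 621, 43]);
translate([52, 52, 0]) cylinder(h = 666, r = 23);
translate([1458, 52, 0]) cylinder(h = 666, r = 23);
translate([52, 569, 0]) cylinder(h = 666, r = 23);
translate([1458, 569, 0]) cylinder(h = 666, r = 23);
translate([0, -531, 0]) {
  cube([236, 211, 20]);
  translate([0, 0, 20]) cube([236, 20, 372]);
  translate([0, 191, 20]) cube([236, 20, 372]);
  translate([0, 20, 20]) cube([20, 171, 372]);
  translate([216, 20, 20]) cube([20, 171, 372]);
}
translate([140, 367, 709]) {
  cube([66, 34, 338]);
  translate([455, 0, 0]) cube([66, 34, 338]);
  translate([66, 0, 0]) cube([389, 34, 66]);
  translate([66, 0, 272]) cube([389, 34, 66]);
}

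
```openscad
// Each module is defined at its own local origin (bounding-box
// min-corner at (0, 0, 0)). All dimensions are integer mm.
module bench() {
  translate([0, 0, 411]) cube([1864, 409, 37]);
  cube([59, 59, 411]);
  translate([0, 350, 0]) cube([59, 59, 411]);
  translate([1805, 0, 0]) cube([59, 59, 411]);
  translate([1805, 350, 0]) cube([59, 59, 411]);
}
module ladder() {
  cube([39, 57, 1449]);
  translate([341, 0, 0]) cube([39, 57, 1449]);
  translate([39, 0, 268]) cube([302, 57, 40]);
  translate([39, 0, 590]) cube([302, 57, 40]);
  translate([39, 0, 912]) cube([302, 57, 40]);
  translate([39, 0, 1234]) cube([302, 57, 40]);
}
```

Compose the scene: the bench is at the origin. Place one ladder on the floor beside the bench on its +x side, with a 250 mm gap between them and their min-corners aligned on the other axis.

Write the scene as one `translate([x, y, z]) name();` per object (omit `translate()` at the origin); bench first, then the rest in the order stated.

bench();
translate([2114, 0, 0]) ladder();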